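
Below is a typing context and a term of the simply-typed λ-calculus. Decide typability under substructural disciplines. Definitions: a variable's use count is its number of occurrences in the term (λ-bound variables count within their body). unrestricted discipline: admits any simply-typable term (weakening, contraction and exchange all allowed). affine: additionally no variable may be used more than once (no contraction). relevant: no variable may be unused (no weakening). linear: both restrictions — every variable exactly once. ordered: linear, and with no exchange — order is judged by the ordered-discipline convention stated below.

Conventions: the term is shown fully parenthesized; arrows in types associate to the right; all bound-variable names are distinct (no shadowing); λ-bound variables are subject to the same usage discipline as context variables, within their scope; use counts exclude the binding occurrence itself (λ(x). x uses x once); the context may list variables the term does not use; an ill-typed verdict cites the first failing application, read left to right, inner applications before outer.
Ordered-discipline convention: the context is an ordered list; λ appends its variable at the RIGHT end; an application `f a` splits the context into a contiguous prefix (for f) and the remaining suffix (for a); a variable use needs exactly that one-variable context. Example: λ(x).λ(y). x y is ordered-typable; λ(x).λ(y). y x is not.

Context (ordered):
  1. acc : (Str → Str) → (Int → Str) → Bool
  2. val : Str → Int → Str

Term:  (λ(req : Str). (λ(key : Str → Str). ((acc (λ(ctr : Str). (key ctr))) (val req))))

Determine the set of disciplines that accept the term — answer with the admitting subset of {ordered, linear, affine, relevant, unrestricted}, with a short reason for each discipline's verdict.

admitted by: linear, affine, relevant, unrestricted
usage: acc ×1, val ×1, req [bound] ×1, key [bound] ×1, ctr [bound] ×1
left-to-right use order: acc, key, ctr, val, req
typing: the term checks, with type Str → (Str → Str) → Bool
ordered: ✗ — no ordered split (uses run acc, key, ctr, val, req)
linear: ✓ — single use per variable (acc, val, req, key, ctr)
affine: ✓ — none of acc, val, req, key, ctr used more than once
relevant: ✓ — at least one use each (acc, val, req, key, ctr)
unrestricted: ✓ — well-typed at Str → (Str → Str) → Bool; no restrictions here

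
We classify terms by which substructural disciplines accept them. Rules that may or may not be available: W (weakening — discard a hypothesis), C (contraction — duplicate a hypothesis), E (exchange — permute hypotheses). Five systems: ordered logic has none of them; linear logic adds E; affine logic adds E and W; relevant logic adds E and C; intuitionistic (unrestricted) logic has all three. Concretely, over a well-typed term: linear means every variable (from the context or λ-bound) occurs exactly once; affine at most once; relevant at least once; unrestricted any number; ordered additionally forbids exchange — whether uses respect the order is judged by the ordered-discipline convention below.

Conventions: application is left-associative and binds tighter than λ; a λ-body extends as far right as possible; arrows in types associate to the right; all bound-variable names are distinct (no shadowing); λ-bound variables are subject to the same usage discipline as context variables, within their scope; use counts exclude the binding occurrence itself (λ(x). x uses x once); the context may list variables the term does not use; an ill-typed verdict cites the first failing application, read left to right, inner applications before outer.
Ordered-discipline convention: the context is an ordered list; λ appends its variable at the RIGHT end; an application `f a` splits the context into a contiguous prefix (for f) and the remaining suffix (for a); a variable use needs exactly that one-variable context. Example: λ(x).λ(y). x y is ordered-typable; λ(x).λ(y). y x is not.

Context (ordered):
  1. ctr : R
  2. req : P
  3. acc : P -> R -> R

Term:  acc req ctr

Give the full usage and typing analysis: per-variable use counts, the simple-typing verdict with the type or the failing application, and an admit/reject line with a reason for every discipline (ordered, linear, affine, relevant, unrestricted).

use counts: ctr: 1×, req: 1×, acc: 1×
left-to-right use order: acc, req, ctr
typing: the term checks, with type R
ordered: ✗, no contiguous prefix/suffix split fits acc, req, ctr
linear: ✓, single use per variable (ctr, req, acc)
affine: ✓, no duplicate uses among ctr, req, acc
relevant: ✓, every one of ctr, req, acc appears
unrestricted: ✓, simply typable at R; W, C, E all held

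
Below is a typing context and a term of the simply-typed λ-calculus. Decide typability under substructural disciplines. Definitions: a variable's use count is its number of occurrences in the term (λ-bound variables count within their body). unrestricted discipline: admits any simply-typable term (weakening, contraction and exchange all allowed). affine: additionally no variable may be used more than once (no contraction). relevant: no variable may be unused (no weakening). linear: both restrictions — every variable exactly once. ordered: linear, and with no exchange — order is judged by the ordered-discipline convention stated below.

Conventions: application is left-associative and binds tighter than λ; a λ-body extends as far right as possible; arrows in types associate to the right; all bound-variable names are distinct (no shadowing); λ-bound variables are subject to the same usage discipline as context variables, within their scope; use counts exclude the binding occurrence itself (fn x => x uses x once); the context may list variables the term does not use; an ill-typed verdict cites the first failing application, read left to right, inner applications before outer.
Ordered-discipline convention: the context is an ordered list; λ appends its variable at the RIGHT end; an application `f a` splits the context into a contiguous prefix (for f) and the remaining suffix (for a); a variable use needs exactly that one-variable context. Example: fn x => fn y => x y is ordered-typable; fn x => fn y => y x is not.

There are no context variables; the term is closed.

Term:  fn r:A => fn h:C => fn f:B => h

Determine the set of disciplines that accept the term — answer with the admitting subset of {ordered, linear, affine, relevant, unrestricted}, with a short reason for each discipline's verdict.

admitted by: affine, unrestricted
use counts: r [bound]: 0; h [bound]: 1; f [bound]: 0
left-to-right use order: h
typing: ✓ — A → C → B → C
ordered: ✗, r, f never used (weakening)
linear: ✗, r, f never used (weakening)
affine: ✓, none of r, h, f used more than once
relevant: ✗, r, f never used (weakening)
unrestricted: ✓, well-typed at A → C → B → C; no restrictions here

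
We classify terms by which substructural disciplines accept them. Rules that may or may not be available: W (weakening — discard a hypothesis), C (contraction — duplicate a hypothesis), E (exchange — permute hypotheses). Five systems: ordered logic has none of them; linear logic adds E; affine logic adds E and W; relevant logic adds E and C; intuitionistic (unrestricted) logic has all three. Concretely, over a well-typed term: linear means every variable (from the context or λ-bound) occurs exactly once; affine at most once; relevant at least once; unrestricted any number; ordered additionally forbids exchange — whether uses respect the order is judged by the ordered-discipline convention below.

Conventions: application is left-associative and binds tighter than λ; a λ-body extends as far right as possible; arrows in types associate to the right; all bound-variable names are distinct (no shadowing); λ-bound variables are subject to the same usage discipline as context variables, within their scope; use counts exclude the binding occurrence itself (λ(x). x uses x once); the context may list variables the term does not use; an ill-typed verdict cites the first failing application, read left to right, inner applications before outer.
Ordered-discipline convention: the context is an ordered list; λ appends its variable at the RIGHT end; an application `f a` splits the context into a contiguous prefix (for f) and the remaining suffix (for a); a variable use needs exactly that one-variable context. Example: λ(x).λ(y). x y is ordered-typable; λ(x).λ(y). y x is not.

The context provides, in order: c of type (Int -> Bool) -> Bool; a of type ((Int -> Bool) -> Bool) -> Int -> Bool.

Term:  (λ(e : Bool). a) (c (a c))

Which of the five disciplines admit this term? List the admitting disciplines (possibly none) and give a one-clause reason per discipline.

admitting disciplines: unrestricted
variable uses: c ×2, a ×2, e (λ-bound) ×0
order of uses: a, c, a, c
typing: well-typed — term : ((Int -> Bool) -> Bool) -> Int -> Bool
ordered: ✗ — c ×2, a ×2 used more than once (contraction); unused: e — weakening required
linear: ✗ — c ×2, a ×2 used more than once (contraction); unused: e — weakening required
affine: ✗ — c ×2, a ×2 used more than once (contraction)
relevant: ✗ — unused: e — weakening required
unrestricted: ✓ — typability at ((Int -> Bool) -> Bool) -> Int -> Bool is all that's needed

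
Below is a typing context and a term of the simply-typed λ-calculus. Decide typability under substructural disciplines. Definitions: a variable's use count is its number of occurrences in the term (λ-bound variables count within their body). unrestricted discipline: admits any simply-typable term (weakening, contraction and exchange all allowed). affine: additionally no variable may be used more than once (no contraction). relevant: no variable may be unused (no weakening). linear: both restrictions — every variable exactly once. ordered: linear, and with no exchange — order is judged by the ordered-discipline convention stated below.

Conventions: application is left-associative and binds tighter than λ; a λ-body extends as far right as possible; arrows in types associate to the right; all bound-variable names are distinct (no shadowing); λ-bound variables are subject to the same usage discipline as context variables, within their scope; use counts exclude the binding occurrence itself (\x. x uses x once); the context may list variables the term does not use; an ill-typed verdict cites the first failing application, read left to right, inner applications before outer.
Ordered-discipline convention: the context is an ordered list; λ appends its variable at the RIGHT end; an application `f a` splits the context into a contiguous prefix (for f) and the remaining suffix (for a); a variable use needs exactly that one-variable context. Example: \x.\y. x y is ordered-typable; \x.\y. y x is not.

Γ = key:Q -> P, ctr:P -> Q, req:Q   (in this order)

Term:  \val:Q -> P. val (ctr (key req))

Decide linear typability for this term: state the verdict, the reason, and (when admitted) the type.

yes — exactly-once usage across key, ctr, req, val; term : (Q -> P) -> P
counts: key ×1; ctr ×1; req ×1; val (bound) ×1
left-to-right use order: val, ctr, key, req
typing: well-typed at (Q -> P) -> P
summary: ordered ✗; linear ✓; affine ✓; relevant ✓; unrestricted ✓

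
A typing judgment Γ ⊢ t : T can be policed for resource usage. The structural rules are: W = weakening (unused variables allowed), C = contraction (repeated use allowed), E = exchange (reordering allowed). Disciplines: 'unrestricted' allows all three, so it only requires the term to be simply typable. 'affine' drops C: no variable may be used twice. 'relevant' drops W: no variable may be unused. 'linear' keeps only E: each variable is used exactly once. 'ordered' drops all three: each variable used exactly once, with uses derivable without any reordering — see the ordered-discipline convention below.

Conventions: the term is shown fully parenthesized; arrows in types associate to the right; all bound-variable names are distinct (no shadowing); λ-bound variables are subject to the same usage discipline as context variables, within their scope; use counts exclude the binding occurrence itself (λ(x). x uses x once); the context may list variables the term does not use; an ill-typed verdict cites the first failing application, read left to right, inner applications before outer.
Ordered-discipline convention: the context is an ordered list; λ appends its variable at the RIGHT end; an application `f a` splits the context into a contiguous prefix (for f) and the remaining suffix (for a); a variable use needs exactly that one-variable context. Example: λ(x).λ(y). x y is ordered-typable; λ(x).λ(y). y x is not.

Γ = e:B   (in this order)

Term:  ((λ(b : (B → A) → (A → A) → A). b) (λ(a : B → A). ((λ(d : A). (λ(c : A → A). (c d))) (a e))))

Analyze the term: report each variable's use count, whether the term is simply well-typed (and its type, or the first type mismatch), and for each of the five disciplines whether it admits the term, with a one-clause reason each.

use counts: e=1, b (bound)=1, a (bound)=1, d (bound)=1, c (bound)=1
left-to-right use order: b, c, d, a, e
typing: well-typed — term : (B → A) → (A → A) → A
ordered ✗ (no ordered split (uses run b, c, d, a, e))
linear ✓ (single use per variable (e, b, a, d, c))
affine ✓ (e, b, a, d, c: no repeats, contraction unneeded)
relevant ✓ (at least one use each (e, b, a, d, c))
unrestricted ✓ (type-checks ((B → A) → (A → A) → A) and nothing is barred)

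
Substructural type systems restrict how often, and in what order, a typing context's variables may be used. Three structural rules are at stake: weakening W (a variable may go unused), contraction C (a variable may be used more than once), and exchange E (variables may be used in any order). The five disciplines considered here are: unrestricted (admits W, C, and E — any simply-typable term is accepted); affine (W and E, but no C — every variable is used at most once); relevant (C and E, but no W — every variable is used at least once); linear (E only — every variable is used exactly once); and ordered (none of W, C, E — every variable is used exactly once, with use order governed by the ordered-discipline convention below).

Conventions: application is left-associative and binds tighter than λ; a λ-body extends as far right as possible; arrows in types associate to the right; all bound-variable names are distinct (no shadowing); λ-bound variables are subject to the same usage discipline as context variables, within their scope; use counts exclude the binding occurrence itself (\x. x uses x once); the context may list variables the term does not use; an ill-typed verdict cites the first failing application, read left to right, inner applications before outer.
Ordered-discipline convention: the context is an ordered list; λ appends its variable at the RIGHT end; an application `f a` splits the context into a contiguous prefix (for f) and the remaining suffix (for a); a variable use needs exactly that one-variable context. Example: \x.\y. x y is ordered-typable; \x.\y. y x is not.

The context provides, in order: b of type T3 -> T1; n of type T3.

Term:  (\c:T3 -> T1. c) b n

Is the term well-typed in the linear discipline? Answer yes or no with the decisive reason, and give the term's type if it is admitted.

yes — single use per variable (b, n, c); term : T1
use counts: b: 1×, n: 1×, c [bound]: 1×
order of uses: c, b, n
typing: the term checks, with type T1
across the five disciplines: ordered ✓; linear ✓; affine ✓; relevant ✓; unrestricted ✓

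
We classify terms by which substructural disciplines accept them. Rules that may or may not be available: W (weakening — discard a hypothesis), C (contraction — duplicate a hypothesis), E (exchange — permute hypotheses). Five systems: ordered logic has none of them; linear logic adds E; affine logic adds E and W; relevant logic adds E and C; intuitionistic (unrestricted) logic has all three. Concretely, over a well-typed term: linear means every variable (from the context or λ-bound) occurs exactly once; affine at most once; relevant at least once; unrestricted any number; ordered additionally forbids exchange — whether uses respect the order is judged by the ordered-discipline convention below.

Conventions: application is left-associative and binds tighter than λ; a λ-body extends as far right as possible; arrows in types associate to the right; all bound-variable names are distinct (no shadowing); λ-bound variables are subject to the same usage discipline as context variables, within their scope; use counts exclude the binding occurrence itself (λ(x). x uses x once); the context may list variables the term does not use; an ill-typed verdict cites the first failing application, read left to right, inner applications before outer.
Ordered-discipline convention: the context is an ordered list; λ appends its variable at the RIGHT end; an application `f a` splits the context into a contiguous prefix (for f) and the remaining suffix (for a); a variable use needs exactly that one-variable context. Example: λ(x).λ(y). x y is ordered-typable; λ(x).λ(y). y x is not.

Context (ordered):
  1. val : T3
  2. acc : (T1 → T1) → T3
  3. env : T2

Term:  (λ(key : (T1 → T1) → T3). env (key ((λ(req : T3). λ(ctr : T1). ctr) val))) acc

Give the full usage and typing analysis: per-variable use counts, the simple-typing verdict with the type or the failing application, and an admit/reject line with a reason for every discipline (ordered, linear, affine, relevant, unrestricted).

usage: val: 1×, acc: 1×, env: 1×, key (λ-bound): 1×, req (λ-bound): 0×, ctr (λ-bound): 1×
uses in reading order: env, key, ctr, val, acc
typing: ill-typed: applying a non-function (T2)
ordered: ✗, not simply typable
linear: ✗, fails simple typing
affine: ✗, a type mismatch blocks all five
relevant: ✗, the type mismatch rejects it
unrestricted: ✗, not simply typable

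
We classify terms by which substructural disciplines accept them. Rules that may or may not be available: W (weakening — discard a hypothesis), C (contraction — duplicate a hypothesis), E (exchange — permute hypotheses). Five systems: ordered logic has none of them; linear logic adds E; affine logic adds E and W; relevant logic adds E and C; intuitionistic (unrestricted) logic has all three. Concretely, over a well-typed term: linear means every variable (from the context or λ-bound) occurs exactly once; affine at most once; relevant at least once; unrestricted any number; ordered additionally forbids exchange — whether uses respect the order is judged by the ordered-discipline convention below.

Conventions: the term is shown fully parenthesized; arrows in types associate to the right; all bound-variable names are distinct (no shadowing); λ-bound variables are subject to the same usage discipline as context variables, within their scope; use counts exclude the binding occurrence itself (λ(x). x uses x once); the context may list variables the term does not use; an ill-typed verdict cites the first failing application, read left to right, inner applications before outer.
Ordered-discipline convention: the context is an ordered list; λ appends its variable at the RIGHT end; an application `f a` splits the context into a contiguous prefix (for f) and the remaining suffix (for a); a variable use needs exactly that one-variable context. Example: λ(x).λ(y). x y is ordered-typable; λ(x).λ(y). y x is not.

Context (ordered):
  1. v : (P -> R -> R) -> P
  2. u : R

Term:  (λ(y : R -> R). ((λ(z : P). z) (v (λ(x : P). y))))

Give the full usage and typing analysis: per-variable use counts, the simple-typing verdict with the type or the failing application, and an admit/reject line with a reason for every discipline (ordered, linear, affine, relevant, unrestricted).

usage: v ×1, u ×0, y (bound) ×1, z (bound) ×1, x (bound) ×0
left-to-right use order: z, v, y
typing: ✓ — (R -> R) -> P
ordered: ✗ — unused: u, x — weakening required
linear: ✗ — unused: u, x — weakening required
affine: ✓ — no duplicate uses among v, u, y, z, x
relevant: ✗ — unused: u, x — weakening required
unrestricted: ✓ — type-checks ((R -> R) -> P) and nothing is barred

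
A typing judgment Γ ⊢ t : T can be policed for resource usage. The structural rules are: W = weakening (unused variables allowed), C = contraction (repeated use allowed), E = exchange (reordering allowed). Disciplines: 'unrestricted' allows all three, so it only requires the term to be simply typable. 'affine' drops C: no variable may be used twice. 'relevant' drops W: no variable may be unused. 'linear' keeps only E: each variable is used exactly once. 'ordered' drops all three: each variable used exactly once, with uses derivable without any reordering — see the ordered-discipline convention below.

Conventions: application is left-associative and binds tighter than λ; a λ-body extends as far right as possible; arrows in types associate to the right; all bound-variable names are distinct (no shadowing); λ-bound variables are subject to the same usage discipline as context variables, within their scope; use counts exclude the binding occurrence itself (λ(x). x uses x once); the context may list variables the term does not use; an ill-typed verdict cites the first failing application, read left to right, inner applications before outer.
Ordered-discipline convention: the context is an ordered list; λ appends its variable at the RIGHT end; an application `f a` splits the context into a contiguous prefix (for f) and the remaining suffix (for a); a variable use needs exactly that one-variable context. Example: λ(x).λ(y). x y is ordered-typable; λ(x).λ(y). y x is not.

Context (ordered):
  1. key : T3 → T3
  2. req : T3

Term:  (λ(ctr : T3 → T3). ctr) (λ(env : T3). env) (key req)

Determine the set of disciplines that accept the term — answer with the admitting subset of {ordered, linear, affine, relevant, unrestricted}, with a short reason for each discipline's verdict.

accepted by: ordered, linear, affine, relevant, unrestricted
variable uses: key ×1; req ×1; ctr (λ-bound) ×1; env (λ-bound) ×1
uses in reading order: ctr, env, key, req
typing: ✓ — T3
ordered ✓ (key, req, ctr, env: once each, no exchange needed)
linear ✓ (exactly-once usage across key, req, ctr, env)
affine ✓ (key, req, ctr, env: no repeats, contraction unneeded)
relevant ✓ (every one of key, req, ctr, env appears)
unrestricted ✓ (well-typed at T3; no restrictions here)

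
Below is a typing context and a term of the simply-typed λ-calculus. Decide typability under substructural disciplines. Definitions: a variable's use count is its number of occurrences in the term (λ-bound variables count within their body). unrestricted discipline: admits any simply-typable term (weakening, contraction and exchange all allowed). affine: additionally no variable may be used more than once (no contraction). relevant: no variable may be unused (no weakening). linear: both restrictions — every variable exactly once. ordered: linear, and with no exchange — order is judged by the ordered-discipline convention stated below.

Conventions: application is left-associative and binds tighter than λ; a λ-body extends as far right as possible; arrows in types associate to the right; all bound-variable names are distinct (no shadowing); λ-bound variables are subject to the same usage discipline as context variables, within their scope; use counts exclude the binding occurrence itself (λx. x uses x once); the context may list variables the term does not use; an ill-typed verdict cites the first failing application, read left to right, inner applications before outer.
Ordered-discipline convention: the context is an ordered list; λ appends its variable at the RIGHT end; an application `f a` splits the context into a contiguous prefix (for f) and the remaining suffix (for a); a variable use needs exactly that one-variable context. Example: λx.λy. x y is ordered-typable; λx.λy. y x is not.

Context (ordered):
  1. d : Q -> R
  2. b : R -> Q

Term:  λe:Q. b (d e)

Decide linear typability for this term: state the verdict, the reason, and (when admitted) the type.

yes — single use per variable (d, b, e); term : Q -> Q
use counts: d=1; b=1; e (bound)=1
left-to-right use order: b, d, e
typing: ✓ — Q -> Q
all disciplines: ordered ✗, linear ✓, affine ✓, relevant ✓, unrestricted ✓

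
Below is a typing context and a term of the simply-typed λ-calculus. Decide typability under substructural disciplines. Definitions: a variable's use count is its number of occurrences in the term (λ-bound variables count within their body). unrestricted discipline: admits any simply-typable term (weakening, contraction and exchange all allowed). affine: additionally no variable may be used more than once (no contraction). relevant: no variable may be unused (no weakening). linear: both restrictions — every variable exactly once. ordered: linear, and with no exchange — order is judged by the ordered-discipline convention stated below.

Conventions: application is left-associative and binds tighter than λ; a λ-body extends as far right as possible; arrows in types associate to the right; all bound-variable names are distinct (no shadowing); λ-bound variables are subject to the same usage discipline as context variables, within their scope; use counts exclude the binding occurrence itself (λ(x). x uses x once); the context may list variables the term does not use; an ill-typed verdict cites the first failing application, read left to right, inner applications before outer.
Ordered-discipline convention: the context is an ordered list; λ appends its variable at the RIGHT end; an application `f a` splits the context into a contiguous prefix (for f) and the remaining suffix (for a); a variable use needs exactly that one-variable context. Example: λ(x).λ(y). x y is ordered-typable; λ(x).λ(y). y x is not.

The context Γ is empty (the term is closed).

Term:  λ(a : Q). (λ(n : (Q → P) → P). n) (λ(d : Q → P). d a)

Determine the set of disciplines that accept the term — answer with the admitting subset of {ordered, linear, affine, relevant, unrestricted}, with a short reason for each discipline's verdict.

admitted in: linear, affine, relevant, unrestricted
variable uses: a [bound]: 1; n [bound]: 1; d [bound]: 1
order of uses: n, d, a
typing: the term checks, with type Q → (Q → P) → P
ordered: ✗, use order n, d, a needs exchange
linear: ✓, exactly-once usage across a, n, d
affine: ✓, at most one use each (a, n, d)
relevant: ✓, every one of a, n, d appears
unrestricted: ✓, simply typable at Q → (Q → P) → P; W, C, E all held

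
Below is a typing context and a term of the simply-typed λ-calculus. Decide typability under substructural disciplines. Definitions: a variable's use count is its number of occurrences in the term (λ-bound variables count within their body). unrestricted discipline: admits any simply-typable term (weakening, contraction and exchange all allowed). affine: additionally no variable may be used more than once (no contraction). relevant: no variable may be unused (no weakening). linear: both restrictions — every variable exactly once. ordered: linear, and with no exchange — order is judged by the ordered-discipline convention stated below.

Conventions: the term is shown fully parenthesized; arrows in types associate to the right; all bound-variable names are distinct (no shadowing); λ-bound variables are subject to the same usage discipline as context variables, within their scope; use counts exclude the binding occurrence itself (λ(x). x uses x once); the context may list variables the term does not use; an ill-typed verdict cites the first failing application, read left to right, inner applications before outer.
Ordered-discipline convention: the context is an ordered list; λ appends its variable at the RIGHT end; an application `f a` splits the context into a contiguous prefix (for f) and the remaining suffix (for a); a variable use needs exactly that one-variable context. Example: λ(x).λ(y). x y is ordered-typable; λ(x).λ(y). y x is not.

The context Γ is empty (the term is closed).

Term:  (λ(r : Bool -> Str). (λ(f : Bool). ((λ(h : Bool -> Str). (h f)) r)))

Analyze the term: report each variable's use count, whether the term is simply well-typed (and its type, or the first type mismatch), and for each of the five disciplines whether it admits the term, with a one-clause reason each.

use counts: r [bound]: 1, f [bound]: 1, h [bound]: 1
uses in reading order: h, f, r
typing: well-typed at (Bool -> Str) -> Bool -> Str
ordered ✗ (no contiguous prefix/suffix split fits h, f, r)
linear ✓ (r, f, h: one use apiece)
affine ✓ (at most one use each (r, f, h))
relevant ✓ (none of r, f, h goes unused)
unrestricted ✓ (type-checks ((Bool -> Str) -> Bool -> Str) and nothing is barred)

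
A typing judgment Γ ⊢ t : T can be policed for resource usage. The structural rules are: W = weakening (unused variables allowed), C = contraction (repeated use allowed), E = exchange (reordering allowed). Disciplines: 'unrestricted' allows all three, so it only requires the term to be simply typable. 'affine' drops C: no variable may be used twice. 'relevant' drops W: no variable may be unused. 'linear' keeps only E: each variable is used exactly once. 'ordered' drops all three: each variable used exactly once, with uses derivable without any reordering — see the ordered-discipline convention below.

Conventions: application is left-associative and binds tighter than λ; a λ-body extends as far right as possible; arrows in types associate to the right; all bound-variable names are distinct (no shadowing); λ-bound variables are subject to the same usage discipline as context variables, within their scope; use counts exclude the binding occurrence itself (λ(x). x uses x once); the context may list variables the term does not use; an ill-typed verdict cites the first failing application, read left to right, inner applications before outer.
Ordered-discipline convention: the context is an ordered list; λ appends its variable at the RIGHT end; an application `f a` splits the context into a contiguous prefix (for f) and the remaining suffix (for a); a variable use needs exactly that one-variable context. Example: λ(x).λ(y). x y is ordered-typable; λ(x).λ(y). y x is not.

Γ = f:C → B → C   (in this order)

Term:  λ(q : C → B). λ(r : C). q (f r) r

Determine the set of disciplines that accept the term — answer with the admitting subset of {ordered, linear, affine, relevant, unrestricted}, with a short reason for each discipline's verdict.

accepted by: none
usage: f ×1, q (bound) ×1, r (bound) ×2
left-to-right use order: q, f, r, r
typing: ill-typed: an argument B → C mismatches the expected C
ordered ✗ (fails simple typing)
linear ✗ (a type mismatch blocks all five)
affine ✗ (the type mismatch rejects it)
relevant ✗ (not simply typable)
unrestricted ✗ (fails simple typing)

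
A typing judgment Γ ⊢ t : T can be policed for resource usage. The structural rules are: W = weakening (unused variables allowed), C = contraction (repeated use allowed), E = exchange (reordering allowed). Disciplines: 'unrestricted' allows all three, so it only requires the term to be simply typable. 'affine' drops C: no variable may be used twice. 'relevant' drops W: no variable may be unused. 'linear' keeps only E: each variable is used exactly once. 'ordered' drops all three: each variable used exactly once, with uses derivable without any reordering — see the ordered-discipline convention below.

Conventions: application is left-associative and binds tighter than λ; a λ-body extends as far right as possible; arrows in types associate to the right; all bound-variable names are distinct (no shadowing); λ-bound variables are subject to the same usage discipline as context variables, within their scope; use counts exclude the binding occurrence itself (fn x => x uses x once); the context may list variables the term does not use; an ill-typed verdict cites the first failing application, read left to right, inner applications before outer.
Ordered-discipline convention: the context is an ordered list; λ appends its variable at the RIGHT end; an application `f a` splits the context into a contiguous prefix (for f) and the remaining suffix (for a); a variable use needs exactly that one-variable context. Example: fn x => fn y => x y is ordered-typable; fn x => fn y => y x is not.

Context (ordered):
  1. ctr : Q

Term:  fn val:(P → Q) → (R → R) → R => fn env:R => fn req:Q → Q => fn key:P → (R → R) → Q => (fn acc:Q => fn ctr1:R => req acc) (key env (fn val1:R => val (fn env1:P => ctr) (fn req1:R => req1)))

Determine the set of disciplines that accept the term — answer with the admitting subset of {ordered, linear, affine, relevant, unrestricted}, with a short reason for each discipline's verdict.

accepted by: none
use counts: ctr: 1×, val (bound): 1×, env (bound): 1×, req (bound): 1×, key (bound): 1×, acc (bound): 1×, ctr1 (bound): 0×, val1 (bound): 0×, env1 (bound): 0×, req1 (bound): 1×
use order (left to right): req, acc, key, env, val, ctr, req1
typing: ill-typed: an argument R mismatches the expected P
ordered: ✗, not simply typable
linear: ✗, fails simple typing
affine: ✗, a type mismatch blocks all five
relevant: ✗, the type mismatch rejects it
unrestricted: ✗, not simply typable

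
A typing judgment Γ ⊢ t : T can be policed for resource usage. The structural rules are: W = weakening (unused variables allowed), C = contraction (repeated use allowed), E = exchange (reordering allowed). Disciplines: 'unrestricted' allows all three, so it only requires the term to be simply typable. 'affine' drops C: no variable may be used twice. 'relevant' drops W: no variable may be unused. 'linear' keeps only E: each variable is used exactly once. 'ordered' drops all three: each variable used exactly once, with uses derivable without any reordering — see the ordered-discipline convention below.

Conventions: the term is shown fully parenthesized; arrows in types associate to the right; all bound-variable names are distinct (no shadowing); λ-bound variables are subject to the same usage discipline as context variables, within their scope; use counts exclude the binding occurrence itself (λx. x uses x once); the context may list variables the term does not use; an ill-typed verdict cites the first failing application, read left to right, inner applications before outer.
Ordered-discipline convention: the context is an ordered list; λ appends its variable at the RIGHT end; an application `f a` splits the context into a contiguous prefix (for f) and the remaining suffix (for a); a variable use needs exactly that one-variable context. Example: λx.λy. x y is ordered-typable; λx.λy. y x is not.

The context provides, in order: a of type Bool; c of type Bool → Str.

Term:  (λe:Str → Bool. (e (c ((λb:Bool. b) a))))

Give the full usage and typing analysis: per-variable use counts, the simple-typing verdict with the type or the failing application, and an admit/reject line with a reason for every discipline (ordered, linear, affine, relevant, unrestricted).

counts: a: 1; c: 1; e [bound]: 1; b [bound]: 1
left-to-right use order: e, c, b, a
typing: ✓ — (Str → Bool) → Bool
ordered ✗ (no contiguous prefix/suffix split fits e, c, b, a)
linear ✓ (each of a, c, e, b used exactly once)
affine ✓ (none of a, c, e, b used more than once)
relevant ✓ (a, c, e, b: all used, weakening unneeded)
unrestricted ✓ (type-checks ((Str → Bool) → Bool) and nothing is barred)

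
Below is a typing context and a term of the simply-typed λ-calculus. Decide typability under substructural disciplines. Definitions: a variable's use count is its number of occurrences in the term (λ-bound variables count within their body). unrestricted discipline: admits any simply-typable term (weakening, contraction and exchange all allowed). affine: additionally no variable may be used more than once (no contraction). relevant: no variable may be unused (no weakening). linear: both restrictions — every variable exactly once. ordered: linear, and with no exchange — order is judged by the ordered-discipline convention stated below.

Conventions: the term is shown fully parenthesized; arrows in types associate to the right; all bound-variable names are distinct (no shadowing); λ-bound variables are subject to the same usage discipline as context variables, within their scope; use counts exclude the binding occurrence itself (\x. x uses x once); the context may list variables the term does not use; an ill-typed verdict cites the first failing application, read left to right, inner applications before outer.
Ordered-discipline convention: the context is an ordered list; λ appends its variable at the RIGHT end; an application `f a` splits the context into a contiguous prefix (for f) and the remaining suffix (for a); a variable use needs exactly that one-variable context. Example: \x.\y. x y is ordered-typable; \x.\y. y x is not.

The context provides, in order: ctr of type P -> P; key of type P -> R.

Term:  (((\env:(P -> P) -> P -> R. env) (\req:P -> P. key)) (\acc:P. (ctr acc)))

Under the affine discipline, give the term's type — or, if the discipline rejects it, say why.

term : P -> R
variable uses: ctr=1; key=1; env (λ-bound)=1; req (λ-bound)=0; acc (λ-bound)=1
order of uses: env, key, ctr, acc
typing: well-typed at P -> R
across the five disciplines: ordered ✗, linear ✗, affine ✓, relevant ✗, unrestricted ✓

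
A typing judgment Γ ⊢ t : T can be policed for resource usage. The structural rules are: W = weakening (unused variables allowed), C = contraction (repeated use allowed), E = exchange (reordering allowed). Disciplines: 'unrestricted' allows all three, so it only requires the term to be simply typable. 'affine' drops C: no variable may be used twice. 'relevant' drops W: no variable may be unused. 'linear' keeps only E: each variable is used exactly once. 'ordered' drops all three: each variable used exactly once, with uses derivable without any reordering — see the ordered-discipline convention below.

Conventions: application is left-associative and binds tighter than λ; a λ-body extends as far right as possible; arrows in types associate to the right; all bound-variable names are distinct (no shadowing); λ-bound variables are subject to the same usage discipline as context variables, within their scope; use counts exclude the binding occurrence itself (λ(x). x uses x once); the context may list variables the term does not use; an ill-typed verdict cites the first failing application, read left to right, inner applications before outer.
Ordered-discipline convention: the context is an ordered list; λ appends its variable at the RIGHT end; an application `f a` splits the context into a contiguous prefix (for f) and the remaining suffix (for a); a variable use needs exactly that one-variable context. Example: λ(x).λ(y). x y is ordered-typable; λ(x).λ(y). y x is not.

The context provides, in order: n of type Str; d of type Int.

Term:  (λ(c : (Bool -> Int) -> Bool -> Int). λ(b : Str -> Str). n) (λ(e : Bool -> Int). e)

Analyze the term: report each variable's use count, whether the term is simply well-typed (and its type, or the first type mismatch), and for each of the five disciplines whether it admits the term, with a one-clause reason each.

usage: n=1, d=0, c (λ-bound)=0, b (λ-bound)=0, e (λ-bound)=1
order of uses: n, e
typing: well-typed at (Str -> Str) -> Str
ordered ✗ (d, c, b left unused)
linear ✗ (d, c, b left unused)
affine ✓ (none of n, d, c, b, e used more than once)
relevant ✗ (d, c, b left unused)
unrestricted ✓ (well-typed at (Str -> Str) -> Str; no restrictions here)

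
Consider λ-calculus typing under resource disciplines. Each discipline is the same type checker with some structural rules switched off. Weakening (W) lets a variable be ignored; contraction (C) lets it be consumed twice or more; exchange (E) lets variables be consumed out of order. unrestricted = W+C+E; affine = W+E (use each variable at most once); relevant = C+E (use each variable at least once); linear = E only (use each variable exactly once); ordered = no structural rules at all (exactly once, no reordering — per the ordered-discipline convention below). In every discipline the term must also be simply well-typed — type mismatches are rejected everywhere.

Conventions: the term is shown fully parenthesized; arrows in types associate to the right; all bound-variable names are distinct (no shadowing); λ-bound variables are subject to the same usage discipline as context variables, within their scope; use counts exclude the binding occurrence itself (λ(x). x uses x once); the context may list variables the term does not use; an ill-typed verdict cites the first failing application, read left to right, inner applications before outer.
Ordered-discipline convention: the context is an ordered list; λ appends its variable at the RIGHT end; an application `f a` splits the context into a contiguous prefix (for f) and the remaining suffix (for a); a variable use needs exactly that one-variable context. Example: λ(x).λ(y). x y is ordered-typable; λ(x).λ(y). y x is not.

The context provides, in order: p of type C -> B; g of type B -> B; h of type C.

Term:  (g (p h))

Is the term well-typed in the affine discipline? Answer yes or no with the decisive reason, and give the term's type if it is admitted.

yes — no duplicate uses among p, g, h; term : B
usage: p: 1, g: 1, h: 1
use order (left to right): g, p, h
typing: the term checks, with type B
per-discipline verdicts: ordered ✗; linear ✓; affine ✓; relevant ✓; unrestricted ✓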